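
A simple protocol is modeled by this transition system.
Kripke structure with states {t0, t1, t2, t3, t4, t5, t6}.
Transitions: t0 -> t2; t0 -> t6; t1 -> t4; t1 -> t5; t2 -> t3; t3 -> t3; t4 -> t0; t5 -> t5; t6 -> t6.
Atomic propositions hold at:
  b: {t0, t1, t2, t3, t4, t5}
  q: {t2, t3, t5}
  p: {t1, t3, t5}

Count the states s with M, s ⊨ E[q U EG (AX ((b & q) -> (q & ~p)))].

3

Sat(b & q) = {t2, t3, t5}
Sat(~p) = {t0, t2, t4, t6}
Sat(q & ~p) = {t2}
Sat((b & q) -> (q & ~p)) = {t0, t1, t2, t4, t6}
Sat(AX ((b & q) -> (q & ~p))) = {s : every successor in {t0, t1, t2, t4, t6}} = {t0, t4, t6}
EG (AX ((b & q) -> (q & ~p))): greatest fixpoint, start Z0 = {t0, t4, t6}, keep only states in Sat with some successor in Z. Already a fixed point.
Sat(EG (AX ((b & q) -> (q & ~p)))) = {t0, t4, t6}
E[q U EG (AX ((b & q) -> (q & ~p)))]: least fixpoint, start Z0 = Sat(EG (AX ((b & q) -> (q & ~p)))) = {t0, t4, t6}, add states in Sat(q) with some successor in Z. Already a fixed point.
Sat(E[q U EG (AX ((b & q) -> (q & ~p)))]) = {t0, t4, t6}
|Sat(E[q U EG (AX ((b & q) -> (q & ~p)))])| = |{t0, t4, t6}| = 3.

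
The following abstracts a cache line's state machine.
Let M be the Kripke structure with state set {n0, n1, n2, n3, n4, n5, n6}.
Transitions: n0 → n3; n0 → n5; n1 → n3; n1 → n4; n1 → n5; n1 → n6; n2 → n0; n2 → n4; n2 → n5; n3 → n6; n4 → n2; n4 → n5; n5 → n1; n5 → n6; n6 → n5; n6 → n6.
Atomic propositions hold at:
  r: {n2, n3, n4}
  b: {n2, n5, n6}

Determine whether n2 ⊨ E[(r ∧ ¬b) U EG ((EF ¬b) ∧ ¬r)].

No

Sat(¬b) = {n0, n1, n3, n4}
Sat(r ∧ ¬b) = {n3, n4}
EF ¬b: least fixpoint, start Z0 = {n0, n1, n3, n4}, add states with some successor in Z. Z1 = {n0, n1, n2, n3, n4, n5}; Z2 = {n0, n1, n2, n3, n4, n5, n6}; fixed.
Sat(EF ¬b) = {n0, n1, n2, n3, n4, n5, n6}
Sat(¬r) = {n0, n1, n5, n6}
Sat((EF ¬b) ∧ ¬r) = {n0, n1, n5, n6}
EG ((EF ¬b) ∧ ¬r): greatest fixpoint, start Z0 = {n0, n1, n5, n6}, keep only states in Sat with some successor in Z. Already a fixed point.
Sat(EG ((EF ¬b) ∧ ¬r)) = {n0, n1, n5, n6}
E[(r ∧ ¬b) U EG ((EF ¬b) ∧ ¬r)]: least fixpoint, start Z0 = Sat(EG ((EF ¬b) ∧ ¬r)) = {n0, n1, n5, n6}, add states in Sat(r ∧ ¬b) with some successor in Z. Z1 = {n0, n1, n3, n4, n5, n6}; fixed.
Sat(E[(r ∧ ¬b) U EG ((EF ¬b) ∧ ¬r)]) = {n0, n1, n3, n4, n5, n6}
n2 ∉ Sat(E[(r ∧ ¬b) U EG ((EF ¬b) ∧ ¬r)]) = {n0, n1, n3, n4, n5, n6}, so the formula does not hold at n2.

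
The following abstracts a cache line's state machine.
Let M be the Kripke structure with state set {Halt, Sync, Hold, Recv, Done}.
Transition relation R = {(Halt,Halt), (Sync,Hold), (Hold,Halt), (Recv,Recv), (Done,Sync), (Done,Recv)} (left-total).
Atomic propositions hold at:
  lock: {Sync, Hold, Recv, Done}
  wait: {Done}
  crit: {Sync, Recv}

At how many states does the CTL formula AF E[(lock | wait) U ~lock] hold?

Sat(lock | wait) = {Sync, Hold, Recv, Done}
Sat(~lock) = {Halt}
E[(lock | wait) U ~lock]: least fixpoint, start Z0 = Sat(~lock) = {Halt}, add states in Sat(lock | wait) with some successor in Z. Z1 = {Halt, Hold}; Z2 = {Halt, Sync, Hold}; Z3 = {Halt, Sync, Hold, Done}; fixed.
Sat(E[(lock | wait) U ~lock]) = {Halt, Sync, Hold, Done}
AF E[(lock | wait) U ~lock]: least fixpoint, start Z0 = {Halt, Sync, Hold, Done}, add states with every successor in Z. Already a fixed point.
Sat(AF E[(lock | wait) U ~lock]) = {Halt, Sync, Hold, Done}
|Sat(AF E[(lock | wait) U ~lock])| = |{Halt, Sync, Hold, Done}| = 4.

4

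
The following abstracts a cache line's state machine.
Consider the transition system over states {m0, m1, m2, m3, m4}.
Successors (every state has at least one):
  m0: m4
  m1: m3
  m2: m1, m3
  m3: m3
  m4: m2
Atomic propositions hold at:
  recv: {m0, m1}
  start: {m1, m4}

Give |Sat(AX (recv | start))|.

Sat(recv | start) = {m0, m1, m4}
Sat(AX (recv | start)) = {s : every successor in {m0, m1, m4}} = {m0}
|Sat(AX (recv | start))| = |{m0}| = 1.

1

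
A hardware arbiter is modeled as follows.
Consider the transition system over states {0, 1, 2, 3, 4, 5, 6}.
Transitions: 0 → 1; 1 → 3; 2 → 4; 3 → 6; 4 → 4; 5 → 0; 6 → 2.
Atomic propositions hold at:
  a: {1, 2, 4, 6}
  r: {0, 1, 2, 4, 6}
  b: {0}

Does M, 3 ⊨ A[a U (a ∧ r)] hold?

No

Sat(a ∧ r) = {1, 2, 4, 6}
A[a U (a ∧ r)]: least fixpoint, start Z0 = Sat((a ∧ r)) = {1, 2, 4, 6}, add states in Sat(a) with every successor in Z. Already a fixed point.
Sat(A[a U (a ∧ r)]) = {1, 2, 4, 6}
3 ∉ Sat(A[a U (a ∧ r)]) = {1, 2, 4, 6}, so the formula does not hold at 3.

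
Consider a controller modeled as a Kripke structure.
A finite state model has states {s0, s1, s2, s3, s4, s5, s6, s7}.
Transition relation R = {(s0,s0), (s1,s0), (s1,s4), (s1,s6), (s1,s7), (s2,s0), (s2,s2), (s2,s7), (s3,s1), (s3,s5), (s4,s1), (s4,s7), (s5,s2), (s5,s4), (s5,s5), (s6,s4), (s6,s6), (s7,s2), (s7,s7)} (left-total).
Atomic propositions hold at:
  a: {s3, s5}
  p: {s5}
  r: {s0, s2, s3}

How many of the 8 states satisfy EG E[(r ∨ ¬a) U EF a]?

Sat(¬a) = {s0, s1, s2, s4, s6, s7}
Sat(r ∨ ¬a) = {s0, s1, s2, s3, s4, s6, s7}
EF a: least fixpoint, start Z0 = {s3, s5}, add states with some successor in Z. Already a fixed point.
Sat(EF a) = {s3, s5}
E[(r ∨ ¬a) U EF a]: least fixpoint, start Z0 = Sat(EF a) = {s3, s5}, add states in Sat(r ∨ ¬a) with some successor in Z. Already a fixed point.
Sat(E[(r ∨ ¬a) U EF a]) = {s3, s5}
EG E[(r ∨ ¬a) U EF a]: greatest fixpoint, start Z0 = {s3, s5}, keep only states in Sat with some successor in Z. Already a fixed point.
Sat(EG E[(r ∨ ¬a) U EF a]) = {s3, s5}
|Sat(EG E[(r ∨ ¬a) U EF a])| = |{s3, s5}| = 2.

2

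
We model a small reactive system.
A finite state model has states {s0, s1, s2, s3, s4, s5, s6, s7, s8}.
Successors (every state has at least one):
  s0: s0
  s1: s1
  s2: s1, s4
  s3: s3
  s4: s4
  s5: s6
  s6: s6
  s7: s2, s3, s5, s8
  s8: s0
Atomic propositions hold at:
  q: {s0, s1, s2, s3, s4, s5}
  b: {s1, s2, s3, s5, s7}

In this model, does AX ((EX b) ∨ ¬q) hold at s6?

Sat(EX b) = {s : some successor in {s1, s2, s3, s5, s7}} = {s1, s2, s3, s7}
Sat(¬q) = {s6, s7, s8}
Sat((EX b) ∨ ¬q) = {s1, s2, s3, s6, s7, s8}
Sat(AX ((EX b) ∨ ¬q)) = {s : every successor in {s1, s2, s3, s6, s7, s8}} = {s1, s3, s5, s6}
s6 ∈ Sat(AX ((EX b) ∨ ¬q)) = {s1, s3, s5, s6}, so the formula holds at s6.

Yes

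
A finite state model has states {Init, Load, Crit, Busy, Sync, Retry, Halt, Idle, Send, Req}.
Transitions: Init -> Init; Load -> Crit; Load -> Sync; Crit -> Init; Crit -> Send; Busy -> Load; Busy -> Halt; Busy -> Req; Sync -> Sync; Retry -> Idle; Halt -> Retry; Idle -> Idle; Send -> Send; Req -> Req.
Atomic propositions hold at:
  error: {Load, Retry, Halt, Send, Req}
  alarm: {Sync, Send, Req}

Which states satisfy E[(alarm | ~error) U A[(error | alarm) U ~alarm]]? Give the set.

Sat(~error) = {Init, Crit, Busy, Sync, Idle}
Sat(alarm | ~error) = {Init, Crit, Busy, Sync, Idle, Send, Req}
Sat(error | alarm) = {Load, Sync, Retry, Halt, Send, Req}
Sat(~alarm) = {Init, Load, Crit, Busy, Retry, Halt, Idle}
A[(error | alarm) U ~alarm]: least fixpoint, start Z0 = Sat(~alarm) = {Init, Load, Crit, Busy, Retry, Halt, Idle}, add states in Sat(error | alarm) with every successor in Z. Already a fixed point.
Sat(A[(error | alarm) U ~alarm]) = {Init, Load, Crit, Busy, Retry, Halt, Idle}
E[(alarm | ~error) U A[(error | alarm) U ~alarm]]: least fixpoint, start Z0 = Sat(A[(error | alarm) U ~alarm]) = {Init, Load, Crit, Busy, Retry, Halt, Idle}, add states in Sat(alarm | ~error) with some successor in Z. Already a fixed point.
Sat(E[(alarm | ~error) U A[(error | alarm) U ~alarm]]) = {Init, Load, Crit, Busy, Retry, Halt, Idle}

{Init, Load, Crit, Busy, Retry, Halt, Idle}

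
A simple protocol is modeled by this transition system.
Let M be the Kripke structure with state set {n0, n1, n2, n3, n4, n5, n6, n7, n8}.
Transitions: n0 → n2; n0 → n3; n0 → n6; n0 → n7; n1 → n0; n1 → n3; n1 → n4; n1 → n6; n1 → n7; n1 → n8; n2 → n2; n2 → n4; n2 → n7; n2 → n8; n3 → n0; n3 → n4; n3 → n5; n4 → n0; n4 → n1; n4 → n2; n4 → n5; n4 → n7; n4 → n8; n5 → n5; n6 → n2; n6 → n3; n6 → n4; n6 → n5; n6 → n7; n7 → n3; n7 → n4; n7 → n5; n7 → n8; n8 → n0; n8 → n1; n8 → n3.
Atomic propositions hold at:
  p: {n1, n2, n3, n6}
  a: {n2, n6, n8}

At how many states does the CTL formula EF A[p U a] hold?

A[p U a]: least fixpoint, start Z0 = Sat(a) = {n2, n6, n8}, add states in Sat(p) with every successor in Z. Already a fixed point.
Sat(A[p U a]) = {n2, n6, n8}
EF A[p U a]: least fixpoint, start Z0 = {n2, n6, n8}, add states with some successor in Z. Z1 = {n0, n1, n2, n4, n6, n7, n8}; Z2 = {n0, n1, n2, n3, n4, n6, n7, n8}; fixed.
Sat(EF A[p U a]) = {n0, n1, n2, n3, n4, n6, n7, n8}
|Sat(EF A[p U a])| = |{n0, n1, n2, n3, n4, n6, n7, n8}| = 8.

8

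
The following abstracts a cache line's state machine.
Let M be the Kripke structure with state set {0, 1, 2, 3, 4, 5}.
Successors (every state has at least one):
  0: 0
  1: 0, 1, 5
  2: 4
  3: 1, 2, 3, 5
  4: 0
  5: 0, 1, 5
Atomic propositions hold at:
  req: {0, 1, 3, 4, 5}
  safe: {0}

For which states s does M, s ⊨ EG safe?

EG safe: greatest fixpoint, start Z0 = {0}, keep only states in Sat with some successor in Z. Already a fixed point.
Sat(EG safe) = {0}

{0}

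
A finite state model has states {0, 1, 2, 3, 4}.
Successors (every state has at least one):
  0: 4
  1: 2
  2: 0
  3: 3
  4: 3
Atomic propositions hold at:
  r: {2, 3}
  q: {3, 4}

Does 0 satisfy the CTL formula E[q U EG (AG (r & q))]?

Sat(r & q) = {3}
AG (r & q): greatest fixpoint, start Z0 = {3}, keep only states in Sat with every successor in Z. Already a fixed point.
Sat(AG (r & q)) = {3}
EG (AG (r & q)): greatest fixpoint, start Z0 = {3}, keep only states in Sat with some successor in Z. Already a fixed point.
Sat(EG (AG (r & q))) = {3}
E[q U EG (AG (r & q))]: least fixpoint, start Z0 = Sat(EG (AG (r & q))) = {3}, add states in Sat(q) with some successor in Z. Z1 = {3, 4}; fixed.
Sat(E[q U EG (AG (r & q))]) = {3, 4}
0 ∉ Sat(E[q U EG (AG (r & q))]) = {3, 4}, so the formula does not hold at 0.

No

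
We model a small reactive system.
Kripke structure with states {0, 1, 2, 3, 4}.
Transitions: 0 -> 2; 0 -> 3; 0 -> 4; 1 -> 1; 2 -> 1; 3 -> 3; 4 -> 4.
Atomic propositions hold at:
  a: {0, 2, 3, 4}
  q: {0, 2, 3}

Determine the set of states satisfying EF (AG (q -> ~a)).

Sat(~a) = {1}
Sat(q -> ~a) = {1, 4}
AG (q -> ~a): greatest fixpoint, start Z0 = {1, 4}, keep only states in Sat with every successor in Z. Already a fixed point.
Sat(AG (q -> ~a)) = {1, 4}
EF (AG (q -> ~a)): least fixpoint, start Z0 = {1, 4}, add states with some successor in Z. Z1 = {0, 1, 2, 4}; fixed.
Sat(EF (AG (q -> ~a))) = {0, 1, 2, 4}

{0, 1, 2, 4}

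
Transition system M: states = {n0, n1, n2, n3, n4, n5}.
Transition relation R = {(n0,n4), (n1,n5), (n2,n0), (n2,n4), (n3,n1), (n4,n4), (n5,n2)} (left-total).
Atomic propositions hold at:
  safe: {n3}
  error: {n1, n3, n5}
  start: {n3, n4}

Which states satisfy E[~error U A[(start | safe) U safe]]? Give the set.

Sat(~error) = {n0, n2, n4}
Sat(start | safe) = {n3, n4}
A[(start | safe) U safe]: least fixpoint, start Z0 = Sat(safe) = {n3}, add states in Sat(start | safe) with every successor in Z. Already a fixed point.
Sat(A[(start | safe) U safe]) = {n3}
E[~error U A[(start | safe) U safe]]: least fixpoint, start Z0 = Sat(A[(start | safe) U safe]) = {n3}, add states in Sat(~error) with some successor in Z. Already a fixed point.
Sat(E[~error U A[(start | safe) U safe]]) = {n3}

{n3}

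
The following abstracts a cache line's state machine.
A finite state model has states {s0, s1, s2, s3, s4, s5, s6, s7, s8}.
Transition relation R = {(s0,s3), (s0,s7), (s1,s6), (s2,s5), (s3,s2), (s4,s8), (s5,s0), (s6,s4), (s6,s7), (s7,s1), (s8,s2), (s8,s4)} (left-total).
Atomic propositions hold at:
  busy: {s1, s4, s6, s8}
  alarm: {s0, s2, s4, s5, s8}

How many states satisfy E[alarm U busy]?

E[alarm U busy]: least fixpoint, start Z0 = Sat(busy) = {s1, s4, s6, s8}, add states in Sat(alarm) with some successor in Z. Already a fixed point.
Sat(E[alarm U busy]) = {s1, s4, s6, s8}
|Sat(E[alarm U busy])| = |{s1, s4, s6, s8}| = 4.

4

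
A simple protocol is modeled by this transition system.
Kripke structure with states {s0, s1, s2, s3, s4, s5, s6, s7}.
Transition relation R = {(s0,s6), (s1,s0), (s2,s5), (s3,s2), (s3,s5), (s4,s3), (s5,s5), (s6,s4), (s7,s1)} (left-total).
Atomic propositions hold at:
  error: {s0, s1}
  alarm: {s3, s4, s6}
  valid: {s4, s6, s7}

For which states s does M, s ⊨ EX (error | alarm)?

Sat(error | alarm) = {s0, s1, s3, s4, s6}
Sat(EX (error | alarm)) = {s : some successor in {s0, s1, s3, s4, s6}} = {s0, s1, s4, s6, s7}

{s0, s1, s4, s6, s7}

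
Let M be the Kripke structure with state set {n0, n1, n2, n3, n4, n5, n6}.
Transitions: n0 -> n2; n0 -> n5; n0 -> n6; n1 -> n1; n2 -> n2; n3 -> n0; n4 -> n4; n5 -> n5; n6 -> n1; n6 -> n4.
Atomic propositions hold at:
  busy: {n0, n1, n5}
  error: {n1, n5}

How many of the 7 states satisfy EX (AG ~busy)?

Sat(~busy) = {n2, n3, n4, n6}
AG ~busy: greatest fixpoint, start Z0 = {n2, n3, n4, n6}, keep only states in Sat with every successor in Z. Z1 = {n2, n4}; fixed.
Sat(AG ~busy) = {n2, n4}
Sat(EX (AG ~busy)) = {s : some successor in {n2, n4}} = {n0, n2, n4, n6}
|Sat(EX (AG ~busy))| = |{n0, n2, n4, n6}| = 4.

4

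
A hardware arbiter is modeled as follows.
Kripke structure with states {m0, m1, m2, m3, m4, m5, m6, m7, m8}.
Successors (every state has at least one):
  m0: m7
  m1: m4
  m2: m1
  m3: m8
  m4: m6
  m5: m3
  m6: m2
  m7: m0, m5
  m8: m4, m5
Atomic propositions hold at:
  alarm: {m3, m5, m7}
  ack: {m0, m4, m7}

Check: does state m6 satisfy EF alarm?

No

EF alarm: least fixpoint, start Z0 = {m3, m5, m7}, add states with some successor in Z. Z1 = {m0, m3, m5, m7, m8}; fixed.
Sat(EF alarm) = {m0, m3, m5, m7, m8}
m6 ∉ Sat(EF alarm) = {m0, m3, m5, m7, m8}, so the formula does not hold at m6.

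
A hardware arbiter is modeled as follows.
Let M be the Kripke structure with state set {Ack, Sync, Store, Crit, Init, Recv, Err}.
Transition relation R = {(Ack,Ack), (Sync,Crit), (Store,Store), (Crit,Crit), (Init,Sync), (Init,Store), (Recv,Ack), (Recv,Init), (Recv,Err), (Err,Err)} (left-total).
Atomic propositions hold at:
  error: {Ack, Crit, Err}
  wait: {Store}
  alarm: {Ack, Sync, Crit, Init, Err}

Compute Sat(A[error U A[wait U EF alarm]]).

{Ack, Sync, Crit, Init, Recv, Err}

EF alarm: least fixpoint, start Z0 = {Ack, Sync, Crit, Init, Err}, add states with some successor in Z. Z1 = {Ack, Sync, Crit, Init, Recv, Err}; fixed.
Sat(EF alarm) = {Ack, Sync, Crit, Init, Recv, Err}
A[wait U EF alarm]: least fixpoint, start Z0 = Sat(EF alarm) = {Ack, Sync, Crit, Init, Recv, Err}, add states in Sat(wait) with every successor in Z. Already a fixed point.
Sat(A[wait U EF alarm]) = {Ack, Sync, Crit, Init, Recv, Err}
A[error U A[wait U EF alarm]]: least fixpoint, start Z0 = Sat(A[wait U EF alarm]) = {Ack, Sync, Crit, Init, Recv, Err}, add states in Sat(error) with every successor in Z. Already a fixed point.
Sat(A[error U A[wait U EF alarm]]) = {Ack, Sync, Crit, Init, Recv, Err}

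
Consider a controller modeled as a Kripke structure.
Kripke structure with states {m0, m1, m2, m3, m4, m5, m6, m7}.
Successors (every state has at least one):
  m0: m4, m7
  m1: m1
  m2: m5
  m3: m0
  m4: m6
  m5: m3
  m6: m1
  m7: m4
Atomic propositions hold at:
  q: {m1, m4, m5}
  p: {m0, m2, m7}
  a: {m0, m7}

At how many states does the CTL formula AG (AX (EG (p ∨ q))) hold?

Sat(p ∨ q) = {m0, m1, m2, m4, m5, m7}
EG (p ∨ q): greatest fixpoint, start Z0 = {m0, m1, m2, m4, m5, m7}, keep only states in Sat with some successor in Z. Z1 = {m0, m1, m2, m7}; Z2 = {m0, m1}; Z3 = {m1}; fixed.
Sat(EG (p ∨ q)) = {m1}
Sat(AX (EG (p ∨ q))) = {s : every successor in {m1}} = {m1, m6}
AG (AX (EG (p ∨ q))): greatest fixpoint, start Z0 = {m1, m6}, keep only states in Sat with every successor in Z. Already a fixed point.
Sat(AG (AX (EG (p ∨ q)))) = {m1, m6}
|Sat(AG (AX (EG (p ∨ q))))| = |{m1, m6}| = 2.

2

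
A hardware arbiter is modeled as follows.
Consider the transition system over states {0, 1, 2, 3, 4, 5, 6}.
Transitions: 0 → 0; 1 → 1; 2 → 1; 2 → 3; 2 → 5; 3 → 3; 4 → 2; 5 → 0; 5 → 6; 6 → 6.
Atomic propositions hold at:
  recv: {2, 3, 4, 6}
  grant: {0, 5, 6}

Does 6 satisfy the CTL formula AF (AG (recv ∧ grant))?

Sat(recv ∧ grant) = {6}
AG (recv ∧ grant): greatest fixpoint, start Z0 = {6}, keep only states in Sat with every successor in Z. Already a fixed point.
Sat(AG (recv ∧ grant)) = {6}
AF (AG (recv ∧ grant)): least fixpoint, start Z0 = {6}, add states with every successor in Z. Already a fixed point.
Sat(AF (AG (recv ∧ grant))) = {6}
6 ∈ Sat(AF (AG (recv ∧ grant))) = {6}, so the formula holds at 6.

Yes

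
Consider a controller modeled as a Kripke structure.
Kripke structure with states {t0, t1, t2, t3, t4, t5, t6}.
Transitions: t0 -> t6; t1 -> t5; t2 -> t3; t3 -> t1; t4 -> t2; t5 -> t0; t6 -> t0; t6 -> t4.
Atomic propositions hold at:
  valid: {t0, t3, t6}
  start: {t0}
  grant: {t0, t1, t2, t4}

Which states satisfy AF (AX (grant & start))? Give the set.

Sat(grant & start) = {t0}
Sat(AX (grant & start)) = {s : every successor in {t0}} = {t5}
AF (AX (grant & start)): least fixpoint, start Z0 = {t5}, add states with every successor in Z. Z1 = {t1, t5}; Z2 = {t1, t3, t5}; Z3 = {t1, t2, t3, t5}; Z4 = {t1, t2, t3, t4, t5}; fixed.
Sat(AF (AX (grant & start))) = {t1, t2, t3, t4, t5}

{t1, t2, t3, t4, t5}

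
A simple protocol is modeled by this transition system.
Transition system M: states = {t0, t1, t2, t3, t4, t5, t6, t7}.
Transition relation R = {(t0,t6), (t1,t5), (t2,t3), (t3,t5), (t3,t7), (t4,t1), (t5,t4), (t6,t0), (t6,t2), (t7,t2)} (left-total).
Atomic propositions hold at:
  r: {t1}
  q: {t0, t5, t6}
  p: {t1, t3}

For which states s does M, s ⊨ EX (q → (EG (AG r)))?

AG r: greatest fixpoint, start Z0 = {t1}, keep only states in Sat with every successor in Z. Z1 = ∅; fixed.
Sat(AG r) = ∅
EG (AG r): greatest fixpoint, start Z0 = ∅, keep only states in Sat with some successor in Z. Already a fixed point.
Sat(EG (AG r)) = ∅
Sat(q → (EG (AG r))) = {t1, t2, t3, t4, t7}
Sat(EX (q → (EG (AG r)))) = {s : some successor in {t1, t2, t3, t4, t7}} = {t2, t3, t4, t5, t6, t7}

{t2, t3, t4, t5, t6, t7}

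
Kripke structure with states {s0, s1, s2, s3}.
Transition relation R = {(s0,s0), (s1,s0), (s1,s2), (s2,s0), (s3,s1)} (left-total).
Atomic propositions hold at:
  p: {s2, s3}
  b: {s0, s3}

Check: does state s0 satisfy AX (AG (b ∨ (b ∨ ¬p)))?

Sat(¬p) = {s0, s1}
Sat(b ∨ ¬p) = {s0, s1, s3}
Sat(b ∨ (b ∨ ¬p)) = {s0, s1, s3}
AG (b ∨ (b ∨ ¬p)): greatest fixpoint, start Z0 = {s0, s1, s3}, keep only states in Sat with every successor in Z. Z1 = {s0, s3}; Z2 = {s0}; fixed.
Sat(AG (b ∨ (b ∨ ¬p))) = {s0}
Sat(AX (AG (b ∨ (b ∨ ¬p)))) = {s : every successor in {s0}} = {s0, s2}
s0 ∈ Sat(AX (AG (b ∨ (b ∨ ¬p)))) = {s0, s2}, so the formula holds at s0.

Yes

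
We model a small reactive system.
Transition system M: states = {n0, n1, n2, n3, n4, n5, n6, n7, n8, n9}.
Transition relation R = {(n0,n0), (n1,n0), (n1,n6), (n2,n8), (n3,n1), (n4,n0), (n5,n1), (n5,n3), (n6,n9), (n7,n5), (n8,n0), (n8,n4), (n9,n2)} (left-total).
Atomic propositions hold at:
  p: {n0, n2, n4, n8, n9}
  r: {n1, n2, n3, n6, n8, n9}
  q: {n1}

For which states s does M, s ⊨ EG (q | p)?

Sat(q | p) = {n0, n1, n2, n4, n8, n9}
EG (q | p): greatest fixpoint, start Z0 = {n0, n1, n2, n4, n8, n9}, keep only states in Sat with some successor in Z. Already a fixed point.
Sat(EG (q | p)) = {n0, n1, n2, n4, n8, n9}

{n0, n1, n2, n4, n8, n9}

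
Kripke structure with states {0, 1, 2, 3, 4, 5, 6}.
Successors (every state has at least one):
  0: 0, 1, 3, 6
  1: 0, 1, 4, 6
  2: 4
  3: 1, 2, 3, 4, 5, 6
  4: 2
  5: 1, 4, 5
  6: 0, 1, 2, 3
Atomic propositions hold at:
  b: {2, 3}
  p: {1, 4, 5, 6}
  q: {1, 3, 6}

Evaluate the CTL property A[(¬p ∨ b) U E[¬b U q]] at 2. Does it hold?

No

Sat(¬p) = {0, 2, 3}
Sat(¬p ∨ b) = {0, 2, 3}
Sat(¬b) = {0, 1, 4, 5, 6}
E[¬b U q]: least fixpoint, start Z0 = Sat(q) = {1, 3, 6}, add states in Sat(¬b) with some successor in Z. Z1 = {0, 1, 3, 5, 6}; fixed.
Sat(E[¬b U q]) = {0, 1, 3, 5, 6}
A[(¬p ∨ b) U E[¬b U q]]: least fixpoint, start Z0 = Sat(E[¬b U q]) = {0, 1, 3, 5, 6}, add states in Sat(¬p ∨ b) with every successor in Z. Already a fixed point.
Sat(A[(¬p ∨ b) U E[¬b U q]]) = {0, 1, 3, 5, 6}
2 ∉ Sat(A[(¬p ∨ b) U E[¬b U q]]) = {0, 1, 3, 5, 6}, so the formula does not hold at 2.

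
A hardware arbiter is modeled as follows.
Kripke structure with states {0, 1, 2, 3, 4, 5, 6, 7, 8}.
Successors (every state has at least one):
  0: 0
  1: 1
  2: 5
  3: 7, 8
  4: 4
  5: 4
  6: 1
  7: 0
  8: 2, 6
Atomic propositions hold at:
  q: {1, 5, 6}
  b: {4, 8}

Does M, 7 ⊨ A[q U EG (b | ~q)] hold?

Sat(~q) = {0, 2, 3, 4, 7, 8}
Sat(b | ~q) = {0, 2, 3, 4, 7, 8}
EG (b | ~q): greatest fixpoint, start Z0 = {0, 2, 3, 4, 7, 8}, keep only states in Sat with some successor in Z. Z1 = {0, 3, 4, 7, 8}; Z2 = {0, 3, 4, 7}; fixed.
Sat(EG (b | ~q)) = {0, 3, 4, 7}
A[q U EG (b | ~q)]: least fixpoint, start Z0 = Sat(EG (b | ~q)) = {0, 3, 4, 7}, add states in Sat(q) with every successor in Z. Z1 = {0, 3, 4, 5, 7}; fixed.
Sat(A[q U EG (b | ~q)]) = {0, 3, 4, 5, 7}
7 ∈ Sat(A[q U EG (b | ~q)]) = {0, 3, 4, 5, 7}, so the formula holds at 7.

Yes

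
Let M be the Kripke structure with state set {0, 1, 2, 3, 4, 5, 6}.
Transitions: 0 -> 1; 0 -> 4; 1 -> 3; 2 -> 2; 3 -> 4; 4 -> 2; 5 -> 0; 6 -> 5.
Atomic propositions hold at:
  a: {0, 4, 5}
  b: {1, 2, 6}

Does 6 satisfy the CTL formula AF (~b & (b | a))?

Yes

Sat(~b) = {0, 3, 4, 5}
Sat(b | a) = {0, 1, 2, 4, 5, 6}
Sat(~b & (b | a)) = {0, 4, 5}
AF (~b & (b | a)): least fixpoint, start Z0 = {0, 4, 5}, add states with every successor in Z. Z1 = {0, 3, 4, 5, 6}; Z2 = {0, 1, 3, 4, 5, 6}; fixed.
Sat(AF (~b & (b | a))) = {0, 1, 3, 4, 5, 6}
6 ∈ Sat(AF (~b & (b | a))) = {0, 1, 3, 4, 5, 6}, so the formula holds at 6.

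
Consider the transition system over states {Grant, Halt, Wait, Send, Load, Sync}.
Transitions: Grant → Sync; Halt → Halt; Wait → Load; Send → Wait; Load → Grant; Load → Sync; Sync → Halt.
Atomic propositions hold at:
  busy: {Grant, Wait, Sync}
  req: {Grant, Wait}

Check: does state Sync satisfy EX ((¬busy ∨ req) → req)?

Sat(¬busy) = {Halt, Send, Load}
Sat(¬busy ∨ req) = {Grant, Halt, Wait, Send, Load}
Sat((¬busy ∨ req) → req) = {Grant, Wait, Sync}
Sat(EX ((¬busy ∨ req) → req)) = {s : some successor in {Grant, Wait, Sync}} = {Grant, Send, Load}
Sync ∉ Sat(EX ((¬busy ∨ req) → req)) = {Grant, Send, Load}, so the formula does not hold at Sync.

No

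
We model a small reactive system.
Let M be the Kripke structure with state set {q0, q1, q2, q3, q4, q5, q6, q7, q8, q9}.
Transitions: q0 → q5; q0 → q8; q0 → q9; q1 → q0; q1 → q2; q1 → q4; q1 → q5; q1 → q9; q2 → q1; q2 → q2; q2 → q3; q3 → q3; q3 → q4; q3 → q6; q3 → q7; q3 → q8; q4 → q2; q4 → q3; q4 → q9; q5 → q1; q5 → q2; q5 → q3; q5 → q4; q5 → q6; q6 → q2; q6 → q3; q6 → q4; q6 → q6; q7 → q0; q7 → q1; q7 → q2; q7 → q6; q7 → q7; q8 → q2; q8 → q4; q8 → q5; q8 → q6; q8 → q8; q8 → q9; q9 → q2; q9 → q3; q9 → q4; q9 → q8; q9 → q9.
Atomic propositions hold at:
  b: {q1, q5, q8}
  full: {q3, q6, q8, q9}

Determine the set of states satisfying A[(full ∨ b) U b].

{q1, q5, q8}

Sat(full ∨ b) = {q1, q3, q5, q6, q8, q9}
A[(full ∨ b) U b]: least fixpoint, start Z0 = Sat(b) = {q1, q5, q8}, add states in Sat(full ∨ b) with every successor in Z. Already a fixed point.
Sat(A[(full ∨ b) U b]) = {q1, q5, q8}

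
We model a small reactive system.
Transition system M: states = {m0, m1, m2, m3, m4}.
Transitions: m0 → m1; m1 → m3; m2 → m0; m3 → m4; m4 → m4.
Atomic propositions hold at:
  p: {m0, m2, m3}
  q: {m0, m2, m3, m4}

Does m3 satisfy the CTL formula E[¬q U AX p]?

Sat(¬q) = {m1}
Sat(AX p) = {s : every successor in {m0, m2, m3}} = {m1, m2}
E[¬q U AX p]: least fixpoint, start Z0 = Sat(AX p) = {m1, m2}, add states in Sat(¬q) with some successor in Z. Already a fixed point.
Sat(E[¬q U AX p]) = {m1, m2}
m3 ∉ Sat(E[¬q U AX p]) = {m1, m2}, so the formula does not hold at m3.

No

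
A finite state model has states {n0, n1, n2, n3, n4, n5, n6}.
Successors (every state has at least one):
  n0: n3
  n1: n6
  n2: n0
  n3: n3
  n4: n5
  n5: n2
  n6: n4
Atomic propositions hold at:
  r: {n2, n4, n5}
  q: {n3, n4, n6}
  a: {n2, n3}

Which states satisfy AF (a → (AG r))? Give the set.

AG r: greatest fixpoint, start Z0 = {n2, n4, n5}, keep only states in Sat with every successor in Z. Z1 = {n4, n5}; Z2 = {n4}; Z3 = ∅; fixed.
Sat(AG r) = ∅
Sat(a → (AG r)) = {n0, n1, n4, n5, n6}
AF (a → (AG r)): least fixpoint, start Z0 = {n0, n1, n4, n5, n6}, add states with every successor in Z. Z1 = {n0, n1, n2, n4, n5, n6}; fixed.
Sat(AF (a → (AG r))) = {n0, n1, n2, n4, n5, n6}

{n0, n1, n2, n4, n5, n6}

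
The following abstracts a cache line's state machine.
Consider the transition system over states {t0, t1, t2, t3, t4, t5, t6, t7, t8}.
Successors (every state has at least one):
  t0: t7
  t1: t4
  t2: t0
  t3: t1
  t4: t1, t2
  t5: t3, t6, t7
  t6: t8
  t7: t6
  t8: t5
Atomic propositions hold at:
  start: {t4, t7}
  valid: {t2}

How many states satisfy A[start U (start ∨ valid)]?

Sat(start ∨ valid) = {t2, t4, t7}
A[start U (start ∨ valid)]: least fixpoint, start Z0 = Sat((start ∨ valid)) = {t2, t4, t7}, add states in Sat(start) with every successor in Z. Already a fixed point.
Sat(A[start U (start ∨ valid)]) = {t2, t4, t7}
|Sat(A[start U (start ∨ valid)])| = |{t2, t4, t7}| = 3.

3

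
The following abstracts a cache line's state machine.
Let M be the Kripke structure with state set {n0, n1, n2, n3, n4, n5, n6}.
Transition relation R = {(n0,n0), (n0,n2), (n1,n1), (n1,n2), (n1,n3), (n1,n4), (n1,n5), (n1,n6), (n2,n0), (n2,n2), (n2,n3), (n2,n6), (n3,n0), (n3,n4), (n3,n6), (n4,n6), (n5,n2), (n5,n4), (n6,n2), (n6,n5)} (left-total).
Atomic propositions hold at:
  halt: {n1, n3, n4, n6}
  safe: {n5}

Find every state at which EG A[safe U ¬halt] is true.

Sat(¬halt) = {n0, n2, n5}
A[safe U ¬halt]: least fixpoint, start Z0 = Sat(¬halt) = {n0, n2, n5}, add states in Sat(safe) with every successor in Z. Already a fixed point.
Sat(A[safe U ¬halt]) = {n0, n2, n5}
EG A[safe U ¬halt]: greatest fixpoint, start Z0 = {n0, n2, n5}, keep only states in Sat with some successor in Z. Already a fixed point.
Sat(EG A[safe U ¬halt]) = {n0, n2, n5}

{n0, n2, n5}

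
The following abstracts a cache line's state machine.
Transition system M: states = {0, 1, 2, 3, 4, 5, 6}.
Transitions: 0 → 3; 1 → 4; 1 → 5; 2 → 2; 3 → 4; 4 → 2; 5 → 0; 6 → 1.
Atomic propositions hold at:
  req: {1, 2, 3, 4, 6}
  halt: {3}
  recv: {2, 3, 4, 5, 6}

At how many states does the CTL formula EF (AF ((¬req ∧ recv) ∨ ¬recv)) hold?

4

Sat(¬req) = {0, 5}
Sat(¬req ∧ recv) = {5}
Sat(¬recv) = {0, 1}
Sat((¬req ∧ recv) ∨ ¬recv) = {0, 1, 5}
AF ((¬req ∧ recv) ∨ ¬recv): least fixpoint, start Z0 = {0, 1, 5}, add states with every successor in Z. Z1 = {0, 1, 5, 6}; fixed.
Sat(AF ((¬req ∧ recv) ∨ ¬recv)) = {0, 1, 5, 6}
EF (AF ((¬req ∧ recv) ∨ ¬recv)): least fixpoint, start Z0 = {0, 1, 5, 6}, add states with some successor in Z. Already a fixed point.
Sat(EF (AF ((¬req ∧ recv) ∨ ¬recv))) = {0, 1, 5, 6}
|Sat(EF (AF ((¬req ∧ recv) ∨ ¬recv)))| = |{0, 1, 5, 6}| = 4.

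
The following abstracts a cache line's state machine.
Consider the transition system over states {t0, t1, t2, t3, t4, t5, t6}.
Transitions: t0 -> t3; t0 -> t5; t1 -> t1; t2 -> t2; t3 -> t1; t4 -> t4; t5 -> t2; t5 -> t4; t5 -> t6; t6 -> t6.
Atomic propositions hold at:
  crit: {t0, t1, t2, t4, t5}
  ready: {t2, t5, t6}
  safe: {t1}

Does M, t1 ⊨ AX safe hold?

Yes

Sat(AX safe) = {s : every successor in {t1}} = {t1, t3}
t1 ∈ Sat(AX safe) = {t1, t3}, so the formula holds at t1.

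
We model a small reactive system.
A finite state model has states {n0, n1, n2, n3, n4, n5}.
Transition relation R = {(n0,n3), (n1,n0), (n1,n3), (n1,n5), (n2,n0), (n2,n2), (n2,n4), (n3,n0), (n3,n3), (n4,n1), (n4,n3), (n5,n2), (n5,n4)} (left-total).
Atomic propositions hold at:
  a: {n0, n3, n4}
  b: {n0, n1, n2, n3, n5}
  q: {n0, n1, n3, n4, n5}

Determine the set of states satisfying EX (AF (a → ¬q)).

Sat(¬q) = {n2}
Sat(a → ¬q) = {n1, n2, n5}
AF (a → ¬q): least fixpoint, start Z0 = {n1, n2, n5}, add states with every successor in Z. Already a fixed point.
Sat(AF (a → ¬q)) = {n1, n2, n5}
Sat(EX (AF (a → ¬q))) = {s : some successor in {n1, n2, n5}} = {n1, n2, n4, n5}

{n1, n2, n4, n5}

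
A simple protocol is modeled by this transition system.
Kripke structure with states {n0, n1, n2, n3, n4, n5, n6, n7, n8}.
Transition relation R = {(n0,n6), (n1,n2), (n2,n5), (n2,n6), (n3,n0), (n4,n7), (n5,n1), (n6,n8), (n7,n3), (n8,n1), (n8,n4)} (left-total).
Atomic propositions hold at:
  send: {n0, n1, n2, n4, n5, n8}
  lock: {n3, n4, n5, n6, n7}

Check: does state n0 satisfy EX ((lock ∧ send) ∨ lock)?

Sat(lock ∧ send) = {n4, n5}
Sat((lock ∧ send) ∨ lock) = {n3, n4, n5, n6, n7}
Sat(EX ((lock ∧ send) ∨ lock)) = {s : some successor in {n3, n4, n5, n6, n7}} = {n0, n2, n4, n7, n8}
n0 ∈ Sat(EX ((lock ∧ send) ∨ lock)) = {n0, n2, n4, n7, n8}, so the formula holds at n0.

Yes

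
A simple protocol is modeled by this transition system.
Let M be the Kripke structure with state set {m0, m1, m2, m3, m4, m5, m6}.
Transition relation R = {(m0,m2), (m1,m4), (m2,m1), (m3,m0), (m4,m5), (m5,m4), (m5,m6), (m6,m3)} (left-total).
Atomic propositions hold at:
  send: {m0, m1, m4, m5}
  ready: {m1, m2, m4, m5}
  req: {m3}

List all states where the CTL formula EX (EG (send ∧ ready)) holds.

Sat(send ∧ ready) = {m1, m4, m5}
EG (send ∧ ready): greatest fixpoint, start Z0 = {m1, m4, m5}, keep only states in Sat with some successor in Z. Already a fixed point.
Sat(EG (send ∧ ready)) = {m1, m4, m5}
Sat(EX (EG (send ∧ ready))) = {s : some successor in {m1, m4, m5}} = {m1, m2, m4, m5}

{m1, m2, m4, m5}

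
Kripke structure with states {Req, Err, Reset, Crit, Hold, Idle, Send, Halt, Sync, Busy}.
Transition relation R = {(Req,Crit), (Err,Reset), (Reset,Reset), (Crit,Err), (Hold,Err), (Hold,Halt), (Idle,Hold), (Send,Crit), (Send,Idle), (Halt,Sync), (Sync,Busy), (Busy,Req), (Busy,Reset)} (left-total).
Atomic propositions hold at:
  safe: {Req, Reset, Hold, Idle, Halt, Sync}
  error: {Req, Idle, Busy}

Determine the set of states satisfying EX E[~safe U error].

Sat(~safe) = {Err, Crit, Send, Busy}
E[~safe U error]: least fixpoint, start Z0 = Sat(error) = {Req, Idle, Busy}, add states in Sat(~safe) with some successor in Z. Z1 = {Req, Idle, Send, Busy}; fixed.
Sat(E[~safe U error]) = {Req, Idle, Send, Busy}
Sat(EX E[~safe U error]) = {s : some successor in {Req, Idle, Send, Busy}} = {Send, Sync, Busy}

{Send, Sync, Busy}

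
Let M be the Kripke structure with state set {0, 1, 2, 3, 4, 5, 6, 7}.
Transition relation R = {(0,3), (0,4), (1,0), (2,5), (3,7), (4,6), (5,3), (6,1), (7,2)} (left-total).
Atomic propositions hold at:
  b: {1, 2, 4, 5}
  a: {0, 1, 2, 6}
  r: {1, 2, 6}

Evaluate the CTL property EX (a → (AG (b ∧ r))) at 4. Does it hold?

No

Sat(b ∧ r) = {1, 2}
AG (b ∧ r): greatest fixpoint, start Z0 = {1, 2}, keep only states in Sat with every successor in Z. Z1 = ∅; fixed.
Sat(AG (b ∧ r)) = ∅
Sat(a → (AG (b ∧ r))) = {3, 4, 5, 7}
Sat(EX (a → (AG (b ∧ r)))) = {s : some successor in {3, 4, 5, 7}} = {0, 2, 3, 5}
4 ∉ Sat(EX (a → (AG (b ∧ r)))) = {0, 2, 3, 5}, so the formula does not hold at 4.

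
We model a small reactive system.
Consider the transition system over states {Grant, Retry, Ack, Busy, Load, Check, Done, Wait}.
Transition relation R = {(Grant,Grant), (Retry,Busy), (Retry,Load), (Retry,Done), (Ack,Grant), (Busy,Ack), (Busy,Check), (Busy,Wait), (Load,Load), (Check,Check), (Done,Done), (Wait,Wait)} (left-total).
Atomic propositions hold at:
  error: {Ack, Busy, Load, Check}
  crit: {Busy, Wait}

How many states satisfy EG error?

EG error: greatest fixpoint, start Z0 = {Ack, Busy, Load, Check}, keep only states in Sat with some successor in Z. Z1 = {Busy, Load, Check}; fixed.
Sat(EG error) = {Busy, Load, Check}
|Sat(EG error)| = |{Busy, Load, Check}| = 3.

3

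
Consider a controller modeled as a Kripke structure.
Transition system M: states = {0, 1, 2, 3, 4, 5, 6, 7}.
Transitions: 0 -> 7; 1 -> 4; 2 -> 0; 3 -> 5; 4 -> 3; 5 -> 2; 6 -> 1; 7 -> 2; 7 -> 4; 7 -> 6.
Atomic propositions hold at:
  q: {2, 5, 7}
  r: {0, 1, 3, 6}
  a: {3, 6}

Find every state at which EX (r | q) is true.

Sat(r | q) = {0, 1, 2, 3, 5, 6, 7}
Sat(EX (r | q)) = {s : some successor in {0, 1, 2, 3, 5, 6, 7}} = {0, 2, 3, 4, 5, 6, 7}

{0, 2, 3, 4, 5, 6, 7}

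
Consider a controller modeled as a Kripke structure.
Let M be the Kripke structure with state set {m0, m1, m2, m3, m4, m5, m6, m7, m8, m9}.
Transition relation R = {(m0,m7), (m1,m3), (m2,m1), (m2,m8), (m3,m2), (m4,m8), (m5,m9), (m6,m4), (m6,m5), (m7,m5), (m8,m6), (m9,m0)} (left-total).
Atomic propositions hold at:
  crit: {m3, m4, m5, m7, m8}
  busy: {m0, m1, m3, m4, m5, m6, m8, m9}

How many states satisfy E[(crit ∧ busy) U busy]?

Sat(crit ∧ busy) = {m3, m4, m5, m8}
E[(crit ∧ busy) U busy]: least fixpoint, start Z0 = Sat(busy) = {m0, m1, m3, m4, m5, m6, m8, m9}, add states in Sat(crit ∧ busy) with some successor in Z. Already a fixed point.
Sat(E[(crit ∧ busy) U busy]) = {m0, m1, m3, m4, m5, m6, m8, m9}
|Sat(E[(crit ∧ busy) U busy])| = |{m0, m1, m3, m4, m5, m6, m8, m9}| = 8.

8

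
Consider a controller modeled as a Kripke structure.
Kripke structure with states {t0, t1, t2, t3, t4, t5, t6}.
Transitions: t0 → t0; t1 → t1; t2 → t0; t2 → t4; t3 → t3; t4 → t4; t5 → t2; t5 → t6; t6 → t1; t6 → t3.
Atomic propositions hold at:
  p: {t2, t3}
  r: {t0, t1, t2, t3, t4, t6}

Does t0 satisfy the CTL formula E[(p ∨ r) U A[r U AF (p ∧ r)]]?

No

Sat(p ∨ r) = {t0, t1, t2, t3, t4, t6}
Sat(p ∧ r) = {t2, t3}
AF (p ∧ r): least fixpoint, start Z0 = {t2, t3}, add states with every successor in Z. Already a fixed point.
Sat(AF (p ∧ r)) = {t2, t3}
A[r U AF (p ∧ r)]: least fixpoint, start Z0 = Sat(AF (p ∧ r)) = {t2, t3}, add states in Sat(r) with every successor in Z. Already a fixed point.
Sat(A[r U AF (p ∧ r)]) = {t2, t3}
E[(p ∨ r) U A[r U AF (p ∧ r)]]: least fixpoint, start Z0 = Sat(A[r U AF (p ∧ r)]) = {t2, t3}, add states in Sat(p ∨ r) with some successor in Z. Z1 = {t2, t3, t6}; fixed.
Sat(E[(p ∨ r) U A[r U AF (p ∧ r)]]) = {t2, t3, t6}
t0 ∉ Sat(E[(p ∨ r) U A[r U AF (p ∧ r)]]) = {t2, t3, t6}, so the formula does not hold at t0.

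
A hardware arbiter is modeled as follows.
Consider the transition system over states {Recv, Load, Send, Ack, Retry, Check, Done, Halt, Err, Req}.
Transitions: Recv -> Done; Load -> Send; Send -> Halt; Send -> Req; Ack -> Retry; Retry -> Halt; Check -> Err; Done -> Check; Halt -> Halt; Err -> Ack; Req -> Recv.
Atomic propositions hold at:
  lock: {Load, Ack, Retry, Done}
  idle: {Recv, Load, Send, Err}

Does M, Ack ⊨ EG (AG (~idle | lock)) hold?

Yes

Sat(~idle) = {Ack, Retry, Check, Done, Halt, Req}
Sat(~idle | lock) = {Load, Ack, Retry, Check, Done, Halt, Req}
AG (~idle | lock): greatest fixpoint, start Z0 = {Load, Ack, Retry, Check, Done, Halt, Req}, keep only states in Sat with every successor in Z. Z1 = {Ack, Retry, Done, Halt}; Z2 = {Ack, Retry, Halt}; fixed.
Sat(AG (~idle | lock)) = {Ack, Retry, Halt}
EG (AG (~idle | lock)): greatest fixpoint, start Z0 = {Ack, Retry, Halt}, keep only states in Sat with some successor in Z. Already a fixed point.
Sat(EG (AG (~idle | lock))) = {Ack, Retry, Halt}
Ack ∈ Sat(EG (AG (~idle | lock))) = {Ack, Retry, Halt}, so the formula holds at Ack.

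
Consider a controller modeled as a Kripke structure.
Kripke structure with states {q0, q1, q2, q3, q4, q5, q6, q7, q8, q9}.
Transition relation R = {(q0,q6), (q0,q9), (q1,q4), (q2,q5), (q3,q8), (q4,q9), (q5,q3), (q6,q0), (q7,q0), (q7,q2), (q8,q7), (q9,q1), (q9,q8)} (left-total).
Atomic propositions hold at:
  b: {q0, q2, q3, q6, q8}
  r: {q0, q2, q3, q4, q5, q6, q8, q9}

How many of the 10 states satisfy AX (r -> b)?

6

Sat(r -> b) = {q0, q1, q2, q3, q6, q7, q8}
Sat(AX (r -> b)) = {s : every successor in {q0, q1, q2, q3, q6, q7, q8}} = {q3, q5, q6, q7, q8, q9}
|Sat(AX (r -> b))| = |{q3, q5, q6, q7, q8, q9}| = 6.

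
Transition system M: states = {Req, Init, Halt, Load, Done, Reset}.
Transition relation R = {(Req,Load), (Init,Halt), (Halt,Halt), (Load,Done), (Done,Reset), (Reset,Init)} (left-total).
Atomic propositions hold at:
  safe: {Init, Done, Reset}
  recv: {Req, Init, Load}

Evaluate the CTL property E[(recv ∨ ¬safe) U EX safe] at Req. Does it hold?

Sat(¬safe) = {Req, Halt, Load}
Sat(recv ∨ ¬safe) = {Req, Init, Halt, Load}
Sat(EX safe) = {s : some successor in {Init, Done, Reset}} = {Load, Done, Reset}
E[(recv ∨ ¬safe) U EX safe]: least fixpoint, start Z0 = Sat(EX safe) = {Load, Done, Reset}, add states in Sat(recv ∨ ¬safe) with some successor in Z. Z1 = {Req, Load, Done, Reset}; fixed.
Sat(E[(recv ∨ ¬safe) U EX safe]) = {Req, Load, Done, Reset}
Req ∈ Sat(E[(recv ∨ ¬safe) U EX safe]) = {Req, Load, Done, Reset}, so the formula holds at Req.

Yes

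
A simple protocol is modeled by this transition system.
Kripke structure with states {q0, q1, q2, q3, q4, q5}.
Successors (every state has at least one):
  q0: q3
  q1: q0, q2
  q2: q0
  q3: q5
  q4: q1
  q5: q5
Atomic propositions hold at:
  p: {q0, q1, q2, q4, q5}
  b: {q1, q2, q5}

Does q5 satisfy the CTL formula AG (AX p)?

Yes

Sat(AX p) = {s : every successor in {q0, q1, q2, q4, q5}} = {q1, q2, q3, q4, q5}
AG (AX p): greatest fixpoint, start Z0 = {q1, q2, q3, q4, q5}, keep only states in Sat with every successor in Z. Z1 = {q3, q4, q5}; Z2 = {q3, q5}; fixed.
Sat(AG (AX p)) = {q3, q5}
q5 ∈ Sat(AG (AX p)) = {q3, q5}, so the formula holds at q5.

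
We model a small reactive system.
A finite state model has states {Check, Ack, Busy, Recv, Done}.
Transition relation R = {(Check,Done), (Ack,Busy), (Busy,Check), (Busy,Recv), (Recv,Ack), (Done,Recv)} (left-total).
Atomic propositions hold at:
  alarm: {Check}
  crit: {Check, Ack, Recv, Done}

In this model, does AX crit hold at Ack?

No

Sat(AX crit) = {s : every successor in {Check, Ack, Recv, Done}} = {Check, Busy, Recv, Done}
Ack ∉ Sat(AX crit) = {Check, Busy, Recv, Done}, so the formula does not hold at Ack.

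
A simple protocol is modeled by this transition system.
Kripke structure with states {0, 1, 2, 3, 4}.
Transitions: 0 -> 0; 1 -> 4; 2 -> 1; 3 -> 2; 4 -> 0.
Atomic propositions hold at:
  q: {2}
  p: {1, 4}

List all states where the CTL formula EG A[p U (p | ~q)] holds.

Sat(~q) = {0, 1, 3, 4}
Sat(p | ~q) = {0, 1, 3, 4}
A[p U (p | ~q)]: least fixpoint, start Z0 = Sat((p | ~q)) = {0, 1, 3, 4}, add states in Sat(p) with every successor in Z. Already a fixed point.
Sat(A[p U (p | ~q)]) = {0, 1, 3, 4}
EG A[p U (p | ~q)]: greatest fixpoint, start Z0 = {0, 1, 3, 4}, keep only states in Sat with some successor in Z. Z1 = {0, 1, 4}; fixed.
Sat(EG A[p U (p | ~q)]) = {0, 1, 4}

{0, 1, 4}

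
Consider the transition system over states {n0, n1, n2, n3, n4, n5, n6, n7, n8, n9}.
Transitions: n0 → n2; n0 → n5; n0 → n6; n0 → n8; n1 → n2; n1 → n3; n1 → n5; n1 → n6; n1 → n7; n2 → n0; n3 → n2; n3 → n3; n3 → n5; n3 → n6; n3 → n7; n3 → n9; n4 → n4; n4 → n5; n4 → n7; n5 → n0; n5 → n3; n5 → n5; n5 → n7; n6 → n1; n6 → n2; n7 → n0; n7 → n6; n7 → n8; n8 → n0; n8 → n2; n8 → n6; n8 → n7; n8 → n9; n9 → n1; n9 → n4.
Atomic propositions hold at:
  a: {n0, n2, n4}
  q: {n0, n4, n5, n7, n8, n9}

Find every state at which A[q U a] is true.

A[q U a]: least fixpoint, start Z0 = Sat(a) = {n0, n2, n4}, add states in Sat(q) with every successor in Z. Already a fixed point.
Sat(A[q U a]) = {n0, n2, n4}

{n0, n2, n4}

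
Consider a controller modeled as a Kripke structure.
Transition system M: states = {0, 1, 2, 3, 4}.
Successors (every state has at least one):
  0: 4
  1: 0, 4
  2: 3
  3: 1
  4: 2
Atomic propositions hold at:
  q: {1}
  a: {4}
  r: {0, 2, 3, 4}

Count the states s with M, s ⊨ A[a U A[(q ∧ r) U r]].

4

Sat(q ∧ r) = ∅
A[(q ∧ r) U r]: least fixpoint, start Z0 = Sat(r) = {0, 2, 3, 4}, add states in Sat(q ∧ r) with every successor in Z. Already a fixed point.
Sat(A[(q ∧ r) U r]) = {0, 2, 3, 4}
A[a U A[(q ∧ r) U r]]: least fixpoint, start Z0 = Sat(A[(q ∧ r) U r]) = {0, 2, 3, 4}, add states in Sat(a) with every successor in Z. Already a fixed point.
Sat(A[a U A[(q ∧ r) U r]]) = {0, 2, 3, 4}
|Sat(A[a U A[(q ∧ r) U r]])| = |{0, 2, 3, 4}| = 4.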